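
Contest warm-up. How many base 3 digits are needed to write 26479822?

16

26479822 in base 3 is 1211211022111011, which has 16 digits.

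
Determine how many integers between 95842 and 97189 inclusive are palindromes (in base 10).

The integers in [95842, 97189] that are palindromes (in base 10): 95859, 95959, 96069, 96169, 96269, 96369, …, 97079, 97179.
14 qualify.

14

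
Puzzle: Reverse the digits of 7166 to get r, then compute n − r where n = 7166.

549

Reverse of 7166 is 6617.
7166 − 6617 = 549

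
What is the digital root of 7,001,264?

7+0+0+1+2+6+4 = 20
2+0 = 2

2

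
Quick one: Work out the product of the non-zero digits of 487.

224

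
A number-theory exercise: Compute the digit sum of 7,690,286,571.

51

7+6+9+0+2+8+6+5+7+1 = 51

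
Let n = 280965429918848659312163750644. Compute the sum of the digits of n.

145

2+8+0+9+6+5+4+2+9+9+1+8+8+4+8+6+5+9+3+1+2+1+6+3+7+5+0+6+4+4 = 145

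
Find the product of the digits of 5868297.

241920

5×8×6×8×2×9×7 = 241920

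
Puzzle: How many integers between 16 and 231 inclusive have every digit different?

166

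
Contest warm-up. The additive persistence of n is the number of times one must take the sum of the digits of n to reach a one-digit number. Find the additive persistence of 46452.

2

46452 → 21 → 3 (2 steps)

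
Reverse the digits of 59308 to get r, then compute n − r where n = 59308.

-21087

Reverse of 59308 is 80395.
59308 − 80395 = -21087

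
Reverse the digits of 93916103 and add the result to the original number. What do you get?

124078042

Reverse of 93916103 is 30161939.
93916103 + 30161939 = 124078042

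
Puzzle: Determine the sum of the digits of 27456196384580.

2+7+4+5+6+1+9+6+3+8+4+5+8+0 = 68

68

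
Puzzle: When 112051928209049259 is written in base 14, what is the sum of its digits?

112051928209049259 in base 14 is A1261839603D16B.
Digit sum: 10+1+2+6+1+8+3+9+6+0+3+13+1+6+11 = 80.

80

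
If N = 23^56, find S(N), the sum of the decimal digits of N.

331

23^56 = 18061708005752857061620870906539210750802836284237842525970767008798325863361
Sum of its 77 digits: 331.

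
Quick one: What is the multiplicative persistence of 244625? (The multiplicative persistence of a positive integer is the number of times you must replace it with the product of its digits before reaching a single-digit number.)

244625 → 1920 → 0 (2 steps)

2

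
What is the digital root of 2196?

9

2+1+9+6 = 18
1+8 = 9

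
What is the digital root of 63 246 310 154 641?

6+3+2+4+6+3+1+0+1+5+4+6+4+1 = 46
4+6 = 10
1+0 = 1
(Equivalently, 63 246 310 154 641 mod 9 = 1.)

1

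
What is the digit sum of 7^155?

7^155 = 97767880938785735581424430925004153408808081132832956331871522058261888829790438024487673220578000207467771702140266989828486321943
Sum of its 131 digits: 589.

589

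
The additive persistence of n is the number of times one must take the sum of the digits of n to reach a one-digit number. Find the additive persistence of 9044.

2

9044 → 17 → 8 (2 steps)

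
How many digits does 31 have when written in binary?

31 in base 2 is 11111, which has 5 digits.

5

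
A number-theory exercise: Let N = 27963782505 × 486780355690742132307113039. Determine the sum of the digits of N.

27963782505 × 486780355690742132307113039 = 13612219994242452029876042887045582695
Sum of its 38 digits: 171.

171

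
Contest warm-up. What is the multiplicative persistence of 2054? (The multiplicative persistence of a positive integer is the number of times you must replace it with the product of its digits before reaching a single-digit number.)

1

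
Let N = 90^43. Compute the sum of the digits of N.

171

90^43 = 1077526366430581780974246602404534239511290000000000000000000000000000000000000000000
Sum of its 85 digits: 171.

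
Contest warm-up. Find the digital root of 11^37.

The digital root of n equals n mod 9 (or 9 when 9 | n), so we need 11^37 mod 9.
11^37 ≡ 2 (mod 9), so the digital root is 2.

2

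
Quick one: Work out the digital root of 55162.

1

5+5+1+6+2 = 19
1+9 = 10
1+0 = 1
(Equivalently, 55162 mod 9 = 1.)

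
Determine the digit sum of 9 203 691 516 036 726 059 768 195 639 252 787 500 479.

190

9+2+0+3+6+9+1+5+1+6+0+3+6+7+2+6+0+5+9+7+6+8+1+9+5+6+3+9+2+5+2+7+8+7+5+0+0+4+7+9 = 190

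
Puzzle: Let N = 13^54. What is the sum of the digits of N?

316

13^54 = 1422135653750684847524758738836375672734734444846971695885689
Sum of its 61 digits: 316.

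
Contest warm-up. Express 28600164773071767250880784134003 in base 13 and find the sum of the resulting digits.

28600164773071767250880784134003 in base 13 is 1ACA0CA748369C6850392014910A5.
Digit sum: 1+10+12+10+0+12+10+7+4+8+3+6+9+12+6+8+5+0+3+9+2+0+1+4+9+1+0+10+5 = 167.

167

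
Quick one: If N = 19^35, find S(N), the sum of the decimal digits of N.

208

19^35 = 570658162108627174778971075491512021856922699
Sum of its 45 digits: 208.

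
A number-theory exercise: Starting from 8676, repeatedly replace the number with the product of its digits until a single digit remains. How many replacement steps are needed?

2

8676 → 2016 → 0 (2 steps)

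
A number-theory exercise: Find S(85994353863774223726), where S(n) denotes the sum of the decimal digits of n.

8+5+9+9+4+3+5+3+8+6+3+7+7+4+2+2+3+7+2+6 = 103

103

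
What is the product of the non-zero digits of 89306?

1296

8×9×3×6 = 1296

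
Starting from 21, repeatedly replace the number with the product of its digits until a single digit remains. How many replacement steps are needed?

21 → 2 (1 step)

1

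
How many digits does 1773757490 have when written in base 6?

12

1773757490 in base 6 is 452001440122, which has 12 digits.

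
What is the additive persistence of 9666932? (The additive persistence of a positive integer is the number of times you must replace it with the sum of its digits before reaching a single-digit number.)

2

9666932 → 41 → 5 (2 steps)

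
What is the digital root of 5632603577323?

7

5+6+3+2+6+0+3+5+7+7+3+2+3 = 52
5+2 = 7
(Equivalently, 5632603577323 mod 9 = 7.)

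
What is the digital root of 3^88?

9

The digital root of n equals n mod 9 (or 9 when 9 | n), so we need 3^88 mod 9.
3^88 ≡ 0 (mod 9), so the digital root is 9.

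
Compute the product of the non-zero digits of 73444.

7×3×4×4×4 = 1344

1344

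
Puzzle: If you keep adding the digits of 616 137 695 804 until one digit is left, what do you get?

2

6+1+6+1+3+7+6+9+5+8+0+4 = 56
5+6 = 11
1+1 = 2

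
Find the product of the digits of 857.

280

8×5×7 = 280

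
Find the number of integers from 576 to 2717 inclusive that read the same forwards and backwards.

59

The integers in [576, 2717] that read the same forwards and backwards: 585, 595, 606, 616, 626, 636, …, 2552, 2662.
59 qualify.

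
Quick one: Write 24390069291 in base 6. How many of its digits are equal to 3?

24390069291 in base 6 is 15112111455243.
The digit 3 appears 1 time.

1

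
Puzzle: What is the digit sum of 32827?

22

3+2+8+2+7 = 22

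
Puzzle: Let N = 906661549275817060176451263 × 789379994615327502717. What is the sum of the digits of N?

906661549275817060176451263 × 789379994615327502717 = 715700488885268962232599488406352689033050581571
Sum of its 48 digits: 225.

225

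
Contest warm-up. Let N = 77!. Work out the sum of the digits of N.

77! = 145183092028285869634070784086308284983740379224208358846781574688061991349156420080065207861248000000000000000000
Sum of its 114 digits: 432.

432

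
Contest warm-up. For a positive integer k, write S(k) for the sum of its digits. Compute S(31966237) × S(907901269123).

S(31966237) = 3+1+9+6+6+2+3+7 = 37.
S(907901269123) = 9+0+7+9+0+1+2+6+9+1+2+3 = 49.
37 · 49 = 1813.

1813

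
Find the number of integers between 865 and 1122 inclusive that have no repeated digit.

147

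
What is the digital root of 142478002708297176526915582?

1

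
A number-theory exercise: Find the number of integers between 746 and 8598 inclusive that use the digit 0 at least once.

2135

The integers in [746, 8598] that use the digit 0 at least once: 750, 760, 770, 780, 790, 800, …, 8580, 8590.
2135 qualify.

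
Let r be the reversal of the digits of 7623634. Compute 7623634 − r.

Reverse of 7623634 is 4363267.
7623634 − 4363267 = 3260367

3260367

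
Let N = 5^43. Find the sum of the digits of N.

5^43 = 1136868377216160297393798828125
Sum of its 31 digits: 149.

149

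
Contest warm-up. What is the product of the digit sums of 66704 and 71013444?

S(66704) = 6+6+7+0+4 = 23.
S(71013444) = 7+1+0+1+3+4+4+4 = 24.
23 · 24 = 552.

552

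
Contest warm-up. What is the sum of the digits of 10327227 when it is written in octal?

10327227 in base 8 is 47312273.
Digit sum: 4+7+3+1+2+2+7+3 = 29.

29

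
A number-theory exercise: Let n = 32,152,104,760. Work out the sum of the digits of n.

3+2+1+5+2+1+0+4+7+6+0 = 31

31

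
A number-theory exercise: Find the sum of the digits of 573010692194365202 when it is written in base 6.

573010692194365202 in base 6 is 42042032005543051344402.
Digit sum: 4+2+0+4+2+0+3+2+0+0+5+5+4+3+0+5+1+3+4+4+4+0+2 = 57.

57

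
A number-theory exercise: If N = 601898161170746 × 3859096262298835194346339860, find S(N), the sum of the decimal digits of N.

201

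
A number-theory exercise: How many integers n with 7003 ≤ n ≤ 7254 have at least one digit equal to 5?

48

The integers in [7003, 7254] that have at least one digit equal to 5: 7005, 7015, 7025, 7035, 7045, 7050, …, 7253, 7254.
48 qualify.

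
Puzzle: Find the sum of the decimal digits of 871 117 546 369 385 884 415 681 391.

132

8+7+1+1+1+7+5+4+6+3+6+9+3+8+5+8+8+4+4+1+5+6+8+1+3+9+1 = 132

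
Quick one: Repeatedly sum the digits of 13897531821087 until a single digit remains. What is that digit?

9

1+3+8+9+7+5+3+1+8+2+1+0+8+7 = 63
6+3 = 9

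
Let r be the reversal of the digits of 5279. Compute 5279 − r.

Reverse of 5279 is 9725.
5279 − 9725 = -4446

-4446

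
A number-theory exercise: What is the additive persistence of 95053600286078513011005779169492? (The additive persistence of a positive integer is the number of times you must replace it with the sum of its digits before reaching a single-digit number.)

3

95053600286078513011005779169492 → 129 → 12 → 3 (3 steps)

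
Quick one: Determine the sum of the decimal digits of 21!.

21! = 51090942171709440000
Sum of its 20 digits: 63.

63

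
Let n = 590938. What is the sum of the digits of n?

5+9+0+9+3+8 = 34

34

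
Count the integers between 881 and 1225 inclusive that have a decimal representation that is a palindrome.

15

The integers in [881, 1225] that have a decimal representation that is a palindrome: 888, 898, 909, 919, 929, 939, …, 1111, 1221.
15 qualify.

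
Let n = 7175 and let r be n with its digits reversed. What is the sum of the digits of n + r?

22

Reversal of 7175 is 5717; 7175 + 5717 = 12892.
Digit sum of 12892: 1+2+8+9+2 = 22.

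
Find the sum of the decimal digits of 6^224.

6^224 = 2022460675235858059497961692938402920778829619654233754883490132974714845700476922175617229571623118877121875609106862884472901136962834585145168525493933656172856438629072896
Sum of its 175 digits: 828.

828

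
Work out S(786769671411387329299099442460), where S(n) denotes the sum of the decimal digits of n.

153

7+8+6+7+6+9+6+7+1+4+1+1+3+8+7+3+2+9+2+9+9+0+9+9+4+4+2+4+6+0 = 153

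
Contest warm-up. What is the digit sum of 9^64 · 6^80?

9^64 · 6^80 = 2106787023980081912643746546566126652314217894142897434744715635397110467675661108062107612375794164129799054406811423604736
Sum of its 124 digits: 531.

531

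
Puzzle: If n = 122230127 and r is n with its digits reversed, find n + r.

843262348

Reverse of 122230127 is 721032221.
122230127 + 721032221 = 843262348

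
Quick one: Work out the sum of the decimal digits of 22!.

72

22! = 1124000727777607680000
Sum of its 22 digits: 72.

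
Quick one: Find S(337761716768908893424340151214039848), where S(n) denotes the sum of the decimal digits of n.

162

3+3+7+7+6+1+7+1+6+7+6+8+9+0+8+8+9+3+4+2+4+3+4+0+1+5+1+2+1+4+0+3+9+8+4+8 = 162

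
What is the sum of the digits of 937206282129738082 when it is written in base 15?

937206282129738082 in base 15 is 221859127CE93207.
Digit sum: 2+2+1+8+5+9+1+2+7+12+14+9+3+2+0+7 = 84.

84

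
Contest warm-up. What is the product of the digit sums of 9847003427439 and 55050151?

1320

S(9847003427439) = 9+8+4+7+0+0+3+4+2+7+4+3+9 = 60.
S(55050151) = 5+5+0+5+0+1+5+1 = 22.
60 · 22 = 1320.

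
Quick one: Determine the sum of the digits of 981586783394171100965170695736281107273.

176

9+8+1+5+8+6+7+8+3+3+9+4+1+7+1+1+0+0+9+6+5+1+7+0+6+9+5+7+3+6+2+8+1+1+0+7+2+7+3 = 176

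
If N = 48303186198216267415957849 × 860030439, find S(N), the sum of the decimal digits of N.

48303186198216267415957849 × 860030439 = 41542210431150677482687624480965711
Sum of its 35 digits: 141.

141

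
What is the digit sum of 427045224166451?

4+2+7+0+4+5+2+2+4+1+6+6+4+5+1 = 53

53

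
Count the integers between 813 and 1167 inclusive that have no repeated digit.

The integers in [813, 1167] that have no repeated digit: 813, 814, 815, 816, 817, 819, …, 1097, 1098.
190 qualify.

190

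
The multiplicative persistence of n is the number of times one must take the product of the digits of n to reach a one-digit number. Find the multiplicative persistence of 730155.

730155 → 0 (1 step)

1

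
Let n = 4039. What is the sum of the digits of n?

16

4+0+3+9 = 16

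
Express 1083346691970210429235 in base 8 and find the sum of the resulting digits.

1083346691970210429235 in base 8 is 165351644710366672674463.
Digit sum: 1+6+5+3+5+1+6+4+4+7+1+0+3+6+6+6+7+2+6+7+4+4+6+3 = 103.

103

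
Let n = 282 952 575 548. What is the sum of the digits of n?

62

2+8+2+9+5+2+5+7+5+5+4+8 = 62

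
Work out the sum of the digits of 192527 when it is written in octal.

20

192527 in base 8 is 570017.
Digit sum: 5+7+0+0+1+7 = 20.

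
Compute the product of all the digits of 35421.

120

3×5×4×2×1 = 120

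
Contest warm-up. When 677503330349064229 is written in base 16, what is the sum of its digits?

109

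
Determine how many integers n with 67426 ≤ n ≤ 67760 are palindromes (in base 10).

The integers in [67426, 67760] that are palindromes (in base 10): 67476, 67576, 67676.
3 qualify.

3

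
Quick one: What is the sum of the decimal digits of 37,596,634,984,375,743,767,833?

3+7+5+9+6+6+3+4+9+8+4+3+7+5+7+4+3+7+6+7+8+3+3 = 127

127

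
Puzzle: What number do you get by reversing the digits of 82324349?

94342328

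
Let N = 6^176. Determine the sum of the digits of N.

6^176 = 90078276385246202645102918820475217309622015212833705033780614505275352569662789031588822572244111398877227429324097608129063079175520256
Sum of its 137 digits: 567.

567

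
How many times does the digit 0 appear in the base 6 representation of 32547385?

32547385 in base 6 is 3121334201.
The digit 0 appears 1 time.

1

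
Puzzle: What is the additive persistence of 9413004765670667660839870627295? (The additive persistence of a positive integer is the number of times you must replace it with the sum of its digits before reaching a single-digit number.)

3

9413004765670667660839870627295 → 149 → 14 → 5 (3 steps)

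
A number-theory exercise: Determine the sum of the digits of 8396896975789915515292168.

8+3+9+6+8+9+6+9+7+5+7+8+9+9+1+5+5+1+5+2+9+2+1+6+8 = 148

148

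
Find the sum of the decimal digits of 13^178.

13^178 = 1913888842513429979948130402000565005927649350376847712353712600443764977211322067405234369333685493973045069269228212721475822876983588252861821537896602680466195979813733568363015539138910182714729
Sum of its 199 digits: 895.

895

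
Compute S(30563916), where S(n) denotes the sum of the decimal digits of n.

33

3+0+5+6+3+9+1+6 = 33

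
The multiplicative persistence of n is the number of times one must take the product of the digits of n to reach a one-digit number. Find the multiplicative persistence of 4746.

4746 → 672 → 84 → 32 → 6 (4 steps)

4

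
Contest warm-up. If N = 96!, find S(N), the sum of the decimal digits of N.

648

96! = 991677934870949689209571401541893801158183648651267795444376054838492222809091499987689476037000748982075094738965754305639874560000000000000000000000
Sum of its 150 digits: 648.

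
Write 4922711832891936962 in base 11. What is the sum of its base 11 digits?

92

4922711832891936962 in base 11 is 98150477329982260A.
Digit sum: 9+8+1+5+0+4+7+7+3+2+9+9+8+2+2+6+0+10 = 92.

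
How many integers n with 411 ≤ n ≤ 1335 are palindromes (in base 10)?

63

The integers in [411, 1335] that are palindromes (in base 10): 414, 424, 434, 444, 454, 464, …, 1221, 1331.
63 qualify.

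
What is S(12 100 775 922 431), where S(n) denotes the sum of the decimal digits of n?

44

1+2+1+0+0+7+7+5+9+2+2+4+3+1 = 44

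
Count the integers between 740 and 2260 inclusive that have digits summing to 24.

The integers in [740, 2260] that have digits summing to 24: 789, 798, 879, 888, 897, 969, …, 1986, 1995.
24 qualify.

24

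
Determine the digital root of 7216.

7+2+1+6 = 16
1+6 = 7

7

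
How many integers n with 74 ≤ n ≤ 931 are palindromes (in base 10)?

The integers in [74, 931] that are palindromes (in base 10): 77, 88, 99, 101, 111, 121, …, 919, 929.
86 qualify.

86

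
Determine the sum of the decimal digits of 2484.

18

2+4+8+4 = 18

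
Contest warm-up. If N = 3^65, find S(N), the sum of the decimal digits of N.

135

3^65 = 10301051460877537453973547267843
Sum of its 32 digits: 135.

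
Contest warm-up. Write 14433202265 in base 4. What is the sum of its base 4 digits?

20

14433202265 in base 4 is 31130102103001121.
Digit sum: 3+1+1+3+0+1+0+2+1+0+3+0+0+1+1+2+1 = 20.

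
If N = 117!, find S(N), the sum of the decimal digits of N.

738

117! = 3969937160808720895401959629498630647790406360168322301129748464310422041758630649341780708631240196854767624444057168110272995649603642560353748940315749184568295424000000000000000000000000000
Sum of its 193 digits: 738.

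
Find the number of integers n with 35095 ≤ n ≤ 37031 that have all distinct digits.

645

The integers in [35095, 37031] that have all distinct digits: 35096, 35097, 35098, 35102, 35104, 35106, …, 37028, 37029.
645 qualify.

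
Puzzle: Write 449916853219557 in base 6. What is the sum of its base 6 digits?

449916853219557 in base 6 is 4232520540552154553.
Digit sum: 4+2+3+2+5+2+0+5+4+0+5+5+2+1+5+4+5+5+3 = 62.

62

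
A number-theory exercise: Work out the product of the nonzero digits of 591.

45

5×9×1 = 45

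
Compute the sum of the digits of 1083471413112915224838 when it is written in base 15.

1083471413112915224838 in base 15 is AEE429B25285ABCAE3.
Digit sum: 10+14+14+4+2+9+11+2+5+2+8+5+10+11+12+10+14+3 = 146.

146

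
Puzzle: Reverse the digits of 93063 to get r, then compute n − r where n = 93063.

Reverse of 93063 is 36039.
93063 − 36039 = 57024

57024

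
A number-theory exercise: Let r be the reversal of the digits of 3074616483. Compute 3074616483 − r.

Reverse of 3074616483 is 3846164703.
3074616483 − 3846164703 = -771548220

-771548220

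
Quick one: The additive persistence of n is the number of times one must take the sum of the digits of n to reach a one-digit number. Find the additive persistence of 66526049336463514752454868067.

2

66526049336463514752454868067 → 135 → 9 (2 steps)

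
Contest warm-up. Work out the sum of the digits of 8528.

23

8+5+2+8 = 23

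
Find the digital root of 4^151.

The digital root of n equals n mod 9 (or 9 when 9 | n), so we need 4^151 mod 9.
4^151 ≡ 4 (mod 9), so the digital root is 4.

4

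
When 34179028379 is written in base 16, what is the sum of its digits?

74

34179028379 in base 16 is 7F53A959B.
Digit sum: 7+15+5+3+10+9+5+9+11 = 74.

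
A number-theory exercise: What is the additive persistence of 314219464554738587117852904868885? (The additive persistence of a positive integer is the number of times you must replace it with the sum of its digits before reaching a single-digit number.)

314219464554738587117852904868885 → 166 → 13 → 4 (3 steps)

3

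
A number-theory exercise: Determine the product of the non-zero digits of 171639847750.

1×7×1×6×3×9×8×4×7×7×5 = 8890560

8890560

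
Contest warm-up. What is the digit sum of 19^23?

19^23 = 257829627945307727248226067259
Sum of its 30 digits: 145.

145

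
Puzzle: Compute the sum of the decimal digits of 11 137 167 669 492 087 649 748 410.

1+1+1+3+7+1+6+7+6+6+9+4+9+2+0+8+7+6+4+9+7+4+8+4+1+0 = 121

121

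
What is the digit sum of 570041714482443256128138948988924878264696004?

211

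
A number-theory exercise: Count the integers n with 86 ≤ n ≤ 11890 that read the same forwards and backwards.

201

The integers in [86, 11890] that read the same forwards and backwards: 88, 99, 101, 111, 121, 131, …, 11711, 11811.
201 qualify.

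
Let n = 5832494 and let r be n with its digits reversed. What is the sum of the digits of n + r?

43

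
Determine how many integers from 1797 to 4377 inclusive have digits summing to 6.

The integers in [1797, 4377] that have digits summing to 6: 2004, 2013, 2022, 2031, 2040, 2103, …, 4110, 4200.
31 qualify.

31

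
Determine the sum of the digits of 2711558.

29

2+7+1+1+5+5+8 = 29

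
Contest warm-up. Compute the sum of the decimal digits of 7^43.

169

7^43 = 2183814375991796599109312252753832343
Sum of its 37 digits: 169.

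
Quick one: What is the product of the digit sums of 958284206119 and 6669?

1485

S(958284206119) = 9+5+8+2+8+4+2+0+6+1+1+9 = 55.
S(6669) = 6+6+6+9 = 27.
55 · 27 = 1485.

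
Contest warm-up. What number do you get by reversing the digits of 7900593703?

Reversing 7900593703 gives 3073950097.

3073950097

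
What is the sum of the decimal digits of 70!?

459

70! = 11978571669969891796072783721689098736458938142546425857555362864628009582789845319680000000000000000
Sum of its 101 digits: 459.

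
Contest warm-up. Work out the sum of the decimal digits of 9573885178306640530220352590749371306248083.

181

9+5+7+3+8+8+5+1+7+8+3+0+6+6+4+0+5+3+0+2+2+0+3+5+2+5+9+0+7+4+9+3+7+1+3+0+6+2+4+8+0+8+3 = 181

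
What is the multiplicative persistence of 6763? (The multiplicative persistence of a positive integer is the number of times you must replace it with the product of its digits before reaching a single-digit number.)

6763 → 756 → 210 → 0 (3 steps)

3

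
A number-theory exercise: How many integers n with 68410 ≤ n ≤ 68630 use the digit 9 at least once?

40

The integers in [68410, 68630] that use the digit 9 at least once: 68419, 68429, 68439, 68449, 68459, 68469, …, 68619, 68629.
40 qualify.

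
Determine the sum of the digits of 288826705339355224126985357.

2+8+8+8+2+6+7+0+5+3+3+9+3+5+5+2+2+4+1+2+6+9+8+5+3+5+7 = 128

128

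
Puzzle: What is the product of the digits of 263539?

4860

2×6×3×5×3×9 = 4860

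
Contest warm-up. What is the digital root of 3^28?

The digital root of n equals n mod 9 (or 9 when 9 | n), so we need 3^28 mod 9.
3^28 ≡ 0 (mod 9), so the digital root is 9.

9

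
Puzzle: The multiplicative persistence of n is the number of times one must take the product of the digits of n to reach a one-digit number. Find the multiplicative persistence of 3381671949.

5

3381671949 → 979776 → 166698 → 15552 → 250 → 0 (5 steps)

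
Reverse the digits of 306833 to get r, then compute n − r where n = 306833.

Reverse of 306833 is 338603.
306833 − 338603 = -31770

-31770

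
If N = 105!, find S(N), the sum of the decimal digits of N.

105! = 1081396758240290900504101305800329649720646107774902579144176636573226531909905153326984536526808240339776398934872029657993872907813436816097280000000000000000000000000
Sum of its 169 digits: 648.

648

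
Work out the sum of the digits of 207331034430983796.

72

2+0+7+3+3+1+0+3+4+4+3+0+9+8+3+7+9+6 = 72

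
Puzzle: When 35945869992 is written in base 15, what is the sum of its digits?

60

35945869992 in base 15 is E05B1D22C.
Digit sum: 14+0+5+11+1+13+2+2+12 = 60.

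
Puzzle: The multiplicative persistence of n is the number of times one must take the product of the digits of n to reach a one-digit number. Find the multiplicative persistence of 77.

77 → 49 → 36 → 18 → 8 (4 steps)

4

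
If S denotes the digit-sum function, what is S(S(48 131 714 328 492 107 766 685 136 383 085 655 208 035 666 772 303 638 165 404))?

8

First digit sum: 251.
2+5+1 = 8.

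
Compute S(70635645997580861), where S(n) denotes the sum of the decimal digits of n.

7+0+6+3+5+6+4+5+9+9+7+5+8+0+8+6+1 = 89

89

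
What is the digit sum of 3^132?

288

3^132 = 955004950796825236893190701774414011919935138974343129836853841
Sum of its 63 digits: 288.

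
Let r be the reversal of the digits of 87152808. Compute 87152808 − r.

Reverse of 87152808 is 80825178.
87152808 − 80825178 = 6327630

6327630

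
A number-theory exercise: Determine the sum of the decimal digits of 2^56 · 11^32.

187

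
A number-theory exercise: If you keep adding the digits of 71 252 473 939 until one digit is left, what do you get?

7

7+1+2+5+2+4+7+3+9+3+9 = 52
5+2 = 7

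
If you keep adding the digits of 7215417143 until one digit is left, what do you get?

8

7+2+1+5+4+1+7+1+4+3 = 35
3+5 = 8
(Equivalently, 7215417143 mod 9 = 8.)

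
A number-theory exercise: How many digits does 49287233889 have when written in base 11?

11

49287233889 in base 11 is 199A23A4353, which has 11 digits.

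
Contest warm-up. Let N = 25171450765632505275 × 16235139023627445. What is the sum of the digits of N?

25171450765632505275 × 16235139023627445 = 408662002606437214593048133597272375
Sum of its 36 digits: 144.

144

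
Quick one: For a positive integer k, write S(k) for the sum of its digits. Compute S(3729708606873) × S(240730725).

1980

S(3729708606873) = 3+7+2+9+7+0+8+6+0+6+8+7+3 = 66.
S(240730725) = 2+4+0+7+3+0+7+2+5 = 30.
66 · 30 = 1980.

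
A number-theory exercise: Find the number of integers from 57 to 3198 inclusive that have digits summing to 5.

45

The integers in [57, 3198] that have digits summing to 5: 104, 113, 122, 131, 140, 203, …, 3101, 3110.
45 qualify.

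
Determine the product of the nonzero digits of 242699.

2×4×2×6×9×9 = 7776

7776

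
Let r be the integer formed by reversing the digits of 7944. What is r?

4497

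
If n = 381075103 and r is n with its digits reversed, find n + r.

682645286

Reverse of 381075103 is 301570183.
381075103 + 301570183 = 682645286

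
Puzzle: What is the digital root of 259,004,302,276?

4

2+5+9+0+0+4+3+0+2+2+7+6 = 40
4+0 = 4
(Equivalently, 259,004,302,276 mod 9 = 4.)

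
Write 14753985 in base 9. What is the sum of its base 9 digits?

41

14753985 in base 9 is 30676586.
Digit sum: 3+0+6+7+6+5+8+6 = 41.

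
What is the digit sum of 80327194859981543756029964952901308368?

8+0+3+2+7+1+9+4+8+5+9+9+8+1+5+4+3+7+5+6+0+2+9+9+6+4+9+5+2+9+0+1+3+0+8+3+6+8 = 188

188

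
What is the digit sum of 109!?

109! = 144385958320249358220488210246279753379312820313396029159834075622223337844983482099636001195615259277084033387619818092804737714758384244334160217374720000000000000000000000000
Sum of its 177 digits: 657.

657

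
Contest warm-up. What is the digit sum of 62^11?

62^11 = 52036560683837093888
Sum of its 20 digits: 98.

98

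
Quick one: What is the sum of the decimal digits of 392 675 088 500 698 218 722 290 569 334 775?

158

3+9+2+6+7+5+0+8+8+5+0+0+6+9+8+2+1+8+7+2+2+2+9+0+5+6+9+3+3+4+7+7+5 = 158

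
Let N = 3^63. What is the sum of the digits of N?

153

3^63 = 1144561273430837494885949696427
Sum of its 31 digits: 153.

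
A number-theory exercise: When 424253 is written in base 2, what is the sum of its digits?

12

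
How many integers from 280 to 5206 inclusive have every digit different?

2652

The integers in [280, 5206] that have every digit different: 280, 281, 283, 284, 285, 286, …, 5204, 5206.
2652 qualify.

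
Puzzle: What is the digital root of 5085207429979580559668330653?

4

5+0+8+5+2+0+7+4+2+9+9+7+9+5+8+0+5+5+9+6+6+8+3+3+0+6+5+3 = 139
1+3+9 = 13
1+3 = 4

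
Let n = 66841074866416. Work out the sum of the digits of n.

67

6+6+8+4+1+0+7+4+8+6+6+4+1+6 = 67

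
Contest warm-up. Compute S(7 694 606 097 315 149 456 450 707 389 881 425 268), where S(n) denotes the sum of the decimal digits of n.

7+6+9+4+6+0+6+0+9+7+3+1+5+1+4+9+4+5+6+4+5+0+7+0+7+3+8+9+8+8+1+4+2+5+2+6+8 = 179

179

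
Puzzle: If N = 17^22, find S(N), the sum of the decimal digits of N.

136

17^22 = 1174562876521148458974062689
Sum of its 28 digits: 136.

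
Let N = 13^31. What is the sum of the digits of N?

184

13^31 = 34059943367449284484947168626829637
Sum of its 35 digits: 184.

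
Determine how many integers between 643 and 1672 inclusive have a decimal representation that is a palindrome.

The integers in [643, 1672] that have a decimal representation that is a palindrome: 646, 656, 666, 676, 686, 696, …, 1551, 1661.
43 qualify.

43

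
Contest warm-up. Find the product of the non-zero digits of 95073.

945

9×5×7×3 = 945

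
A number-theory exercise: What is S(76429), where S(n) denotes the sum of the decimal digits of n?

28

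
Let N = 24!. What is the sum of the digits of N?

81

24! = 620448401733239439360000
Sum of its 24 digits: 81.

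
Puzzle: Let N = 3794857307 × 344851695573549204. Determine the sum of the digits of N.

132

3794857307 × 344851695573549204 = 1308662976778622752723433628
Sum of its 28 digits: 132.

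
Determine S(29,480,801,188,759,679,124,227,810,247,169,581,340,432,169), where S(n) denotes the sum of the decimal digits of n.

2+9+4+8+0+8+0+1+1+8+8+7+5+9+6+7+9+1+2+4+2+2+7+8+1+0+2+4+7+1+6+9+5+8+1+3+4+0+4+3+2+1+6+9 = 194

194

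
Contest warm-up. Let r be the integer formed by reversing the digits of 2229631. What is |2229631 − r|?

860409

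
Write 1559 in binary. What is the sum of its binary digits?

6

1559 in base 2 is 11000010111.
Digit sum: 1+1+0+0+0+0+1+0+1+1+1 = 6.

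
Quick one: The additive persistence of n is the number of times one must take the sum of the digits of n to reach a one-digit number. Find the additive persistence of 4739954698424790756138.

2

4739954698424790756138 → 120 → 3 (2 steps)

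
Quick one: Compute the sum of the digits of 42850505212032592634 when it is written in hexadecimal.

119

42850505212032592634 in base 16 is 252AB9375693A2AFA.
Digit sum: 2+5+2+10+11+9+3+7+5+6+9+3+10+2+10+15+10 = 119.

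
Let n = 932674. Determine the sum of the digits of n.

9+3+2+6+7+4 = 31

31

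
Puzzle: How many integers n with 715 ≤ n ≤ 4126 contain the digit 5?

The integers in [715, 4126] that contain the digit 5: 715, 725, 735, 745, 750, 751, …, 4115, 4125.
891 qualify.

891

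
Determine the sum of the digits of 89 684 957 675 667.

93

8+9+6+8+4+9+5+7+6+7+5+6+6+7 = 93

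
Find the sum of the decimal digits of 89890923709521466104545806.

121

8+9+8+9+0+9+2+3+7+0+9+5+2+1+4+6+6+1+0+4+5+4+5+8+0+6 = 121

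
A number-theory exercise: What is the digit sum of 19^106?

604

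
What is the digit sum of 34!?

144

34! = 295232799039604140847618609643520000000
Sum of its 39 digits: 144.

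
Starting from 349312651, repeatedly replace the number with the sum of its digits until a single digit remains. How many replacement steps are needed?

2

349312651 → 34 → 7 (2 steps)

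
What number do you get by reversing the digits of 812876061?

Reversing 812876061 gives 160678218.

160678218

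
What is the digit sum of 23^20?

115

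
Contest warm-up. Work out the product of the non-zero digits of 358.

120

3×5×8 = 120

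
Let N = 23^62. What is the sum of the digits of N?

376

23^62 = 2673781001490041309406973405603767976853455333058605705774088082159330990894338162929
Sum of its 85 digits: 376.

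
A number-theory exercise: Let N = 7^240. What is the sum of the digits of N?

7^240 = 66608492302838911021713765791814421069079103012931658889164468964901207541173687670269511691107472378038502210283706856995686326012802152312116599627177597482714257624217684587282234064499666923475344001
Sum of its 203 digits: 883.

883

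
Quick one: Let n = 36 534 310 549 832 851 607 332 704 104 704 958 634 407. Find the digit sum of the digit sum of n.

11

First digit sum: 164.
1+6+4 = 11.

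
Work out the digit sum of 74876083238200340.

65

7+4+8+7+6+0+8+3+2+3+8+2+0+0+3+4+0 = 65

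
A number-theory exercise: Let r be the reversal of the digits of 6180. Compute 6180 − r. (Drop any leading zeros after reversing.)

5364

Reverse of 6180 is 816.
6180 − 816 = 5364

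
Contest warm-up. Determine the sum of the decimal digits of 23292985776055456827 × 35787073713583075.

23292985776055456827 × 35787073713583075 = 833587798977138701525111624140403025
Sum of its 36 digits: 147.

147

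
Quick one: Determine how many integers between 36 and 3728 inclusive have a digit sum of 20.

The integers in [36, 3728] that have a digit sum of 20: 299, 389, 398, 479, 488, 497, …, 3719, 3728.
173 qualify.

173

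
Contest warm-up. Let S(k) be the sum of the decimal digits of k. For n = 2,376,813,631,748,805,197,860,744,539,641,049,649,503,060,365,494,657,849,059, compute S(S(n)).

First digit sum: 276.
2+7+6 = 15.

15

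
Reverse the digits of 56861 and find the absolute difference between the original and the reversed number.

Reverse of 56861 is 16865.
|56861 − 16865| = 39996

39996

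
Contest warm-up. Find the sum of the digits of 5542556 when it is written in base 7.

26

5542556 in base 7 is 65053025.
Digit sum: 6+5+0+5+3+0+2+5 = 26.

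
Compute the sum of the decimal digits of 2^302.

2^302 = 8148143905337944345073782753637512644205873574663745002544561797417525199053346824733589504
Sum of its 91 digits: 409.

409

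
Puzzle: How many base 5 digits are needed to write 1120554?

9

1120554 in base 5 is 241324204, which has 9 digits.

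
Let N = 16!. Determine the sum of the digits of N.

16! = 20922789888000
Sum of its 14 digits: 63.

63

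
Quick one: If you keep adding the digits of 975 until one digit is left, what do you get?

3

9+7+5 = 21
2+1 = 3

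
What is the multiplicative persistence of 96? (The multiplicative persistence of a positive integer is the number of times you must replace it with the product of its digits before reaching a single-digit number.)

96 → 54 → 20 → 0 (3 steps)

3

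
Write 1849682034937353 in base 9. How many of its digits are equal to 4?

2

1849682034937353 in base 9 is 8876155568430483.
The digit 4 appears 2 times.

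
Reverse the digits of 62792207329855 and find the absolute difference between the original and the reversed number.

6899837100129

Reverse of 62792207329855 is 55892370229726.
|62792207329855 − 55892370229726| = 6899837100129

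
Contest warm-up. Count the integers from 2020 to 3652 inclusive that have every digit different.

The integers in [2020, 3652] that have every digit different: 2031, 2034, 2035, 2036, 2037, 2038, …, 3651, 3652.
808 qualify.

808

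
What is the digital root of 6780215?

2

6+7+8+0+2+1+5 = 29
2+9 = 11
1+1 = 2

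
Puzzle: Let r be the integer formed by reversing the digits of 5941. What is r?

1495

Reversing 5941 gives 1495.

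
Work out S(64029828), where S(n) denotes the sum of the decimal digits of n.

6+4+0+2+9+8+2+8 = 39

39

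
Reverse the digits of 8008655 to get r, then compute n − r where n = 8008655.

Reverse of 8008655 is 5568008.
8008655 − 5568008 = 2440647

2440647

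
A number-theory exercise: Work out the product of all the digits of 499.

4×9×9 = 324

324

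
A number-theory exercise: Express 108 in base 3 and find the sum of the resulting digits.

108 in base 3 is 11000.
Digit sum: 1+1+0+0+0 = 2.

2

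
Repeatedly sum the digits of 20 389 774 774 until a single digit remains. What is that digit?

2+0+3+8+9+7+7+4+7+7+4 = 58
5+8 = 13
1+3 = 4

4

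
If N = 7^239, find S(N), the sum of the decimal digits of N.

958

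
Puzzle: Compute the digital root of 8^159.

8

The digital root of n equals n mod 9 (or 9 when 9 | n), so we need 8^159 mod 9.
8^159 ≡ 8 (mod 9), so the digital root is 8.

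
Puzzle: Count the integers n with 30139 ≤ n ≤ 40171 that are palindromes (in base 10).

The integers in [30139, 40171] that are palindromes (in base 10): 30203, 30303, 30403, 30503, 30603, 30703, …, 40004, 40104.
100 qualify.

100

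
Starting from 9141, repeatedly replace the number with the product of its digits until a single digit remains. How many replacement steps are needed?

3

9141 → 36 → 18 → 8 (3 steps)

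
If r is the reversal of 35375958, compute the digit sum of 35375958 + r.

18

Reversal of 35375958 is 85957353; 35375958 + 85957353 = 121333311.
Digit sum of 121333311: 1+2+1+3+3+3+3+1+1 = 18.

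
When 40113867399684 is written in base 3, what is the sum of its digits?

28

40113867399684 in base 3 is 12021000211220101112020200220.
Digit sum: 1+2+0+2+1+0+0+0+2+1+1+2+2+0+1+0+1+1+1+2+0+2+0+2+0+0+2+2+0 = 28.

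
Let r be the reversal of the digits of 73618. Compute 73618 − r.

Reverse of 73618 is 81637.
73618 − 81637 = -8019

-8019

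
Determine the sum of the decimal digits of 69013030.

22

6+9+0+1+3+0+3+0 = 22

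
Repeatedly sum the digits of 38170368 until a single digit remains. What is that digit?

3+8+1+7+0+3+6+8 = 36
3+6 = 9

9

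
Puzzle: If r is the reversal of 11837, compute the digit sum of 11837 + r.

31

Reversal of 11837 is 73811; 11837 + 73811 = 85648.
Digit sum of 85648: 8+5+6+4+8 = 31.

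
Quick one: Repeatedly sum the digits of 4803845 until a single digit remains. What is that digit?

5

4+8+0+3+8+4+5 = 32
3+2 = 5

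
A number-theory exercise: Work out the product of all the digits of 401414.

0

4×0×1×4×1×4 = 0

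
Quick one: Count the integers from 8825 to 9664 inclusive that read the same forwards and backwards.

The integers in [8825, 9664] that read the same forwards and backwards: 8888, 8998, 9009, 9119, 9229, 9339, 9449, 9559.
8 qualify.

8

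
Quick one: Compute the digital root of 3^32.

9

The digital root of n equals n mod 9 (or 9 when 9 | n), so we need 3^32 mod 9.
3^32 ≡ 0 (mod 9), so the digital root is 9.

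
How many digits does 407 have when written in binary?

9

407 in base 2 is 110010111, which has 9 digits.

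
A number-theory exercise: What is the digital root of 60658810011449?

8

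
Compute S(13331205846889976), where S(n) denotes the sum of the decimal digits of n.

1+3+3+3+1+2+0+5+8+4+6+8+8+9+9+7+6 = 83

83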